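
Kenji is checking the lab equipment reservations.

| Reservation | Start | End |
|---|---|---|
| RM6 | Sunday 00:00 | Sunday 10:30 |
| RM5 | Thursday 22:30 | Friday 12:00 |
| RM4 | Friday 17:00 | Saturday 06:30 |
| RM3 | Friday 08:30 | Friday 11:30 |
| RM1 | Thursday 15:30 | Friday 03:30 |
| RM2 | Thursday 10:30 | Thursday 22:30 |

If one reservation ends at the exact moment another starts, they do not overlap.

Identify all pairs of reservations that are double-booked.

RM1 & RM2, RM1 & RM5, RM3 & RM5

Sorted by start: RM2, RM1, RM5, RM3, RM4, RM6.
RM1 starts before RM2 ends → RM2 and RM1 overlap.
RM5 starts exactly when RM2 ends (back-to-back, no overlap) — done with RM2.
RM5 starts before RM1 ends → RM1 and RM5 overlap.
RM3 starts after RM1 ends — done with RM1.
RM3 starts before RM5 ends → RM5 and RM3 overlap.
RM4 starts after RM5 ends — done with RM5.
RM4 starts after RM3 ends — done with RM3.
RM6 starts after RM4 ends.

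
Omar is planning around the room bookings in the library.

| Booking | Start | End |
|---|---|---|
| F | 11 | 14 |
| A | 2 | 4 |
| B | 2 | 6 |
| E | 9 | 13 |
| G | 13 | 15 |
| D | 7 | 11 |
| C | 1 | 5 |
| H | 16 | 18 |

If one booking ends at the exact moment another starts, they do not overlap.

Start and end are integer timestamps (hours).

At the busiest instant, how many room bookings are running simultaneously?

Sweep the timeline, counting +1 at each start and −1 at each end (ends before starts at a tie):
1 start C → 1
2 start A → 2
2 start B → 3
4 end A → 2
5 end C → 1
6 end B → 0
7 start D → 1
9 start E → 2
11 end D → 1
11 start F → 2
13 end E → 1
13 start G → 2
14 end F → 1
15 end G → 0
16 start H → 1
18 end H → 0
Peak is 3, at 2 (A, B, C).

3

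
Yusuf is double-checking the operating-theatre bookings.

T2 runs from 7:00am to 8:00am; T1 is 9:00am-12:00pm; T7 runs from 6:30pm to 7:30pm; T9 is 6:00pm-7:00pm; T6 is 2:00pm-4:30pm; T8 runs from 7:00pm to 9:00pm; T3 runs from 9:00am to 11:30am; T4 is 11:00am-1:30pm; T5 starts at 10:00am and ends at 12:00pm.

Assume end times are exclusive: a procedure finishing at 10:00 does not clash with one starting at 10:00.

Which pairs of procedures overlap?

Check each pair: they overlap iff neither finishes before the other starts.
Sorted by start: T2, T1, T3, T5, T4, T6, T9, T7, T8.
T1 starts after T2 ends — done with T2.
T3 starts before T1 ends → T1 and T3 overlap.
T5 starts before T1 ends → T1 and T5 overlap.
T4 starts before T1 ends → T1 and T4 overlap.
T6 starts after T1 ends — done with T1.
T5 starts before T3 ends → T3 and T5 overlap.
T4 starts before T3 ends → T3 and T4 overlap.
T6 starts after T3 ends — done with T3.
T4 starts before T5 ends → T5 and T4 overlap.
T6 starts after T5 ends — done with T5.
T6 starts after T4 ends — done with T4.
T9 starts after T6 ends — done with T6.
T7 starts before T9 ends → T9 and T7 overlap.
T8 starts exactly when T9 ends (back-to-back, no overlap).
T8 starts before T7 ends → T7 and T8 overlap.

T1 & T3, T1 & T4, T1 & T5, T3 & T4, T3 & T5, T4 & T5, T7 & T8, T7 & T9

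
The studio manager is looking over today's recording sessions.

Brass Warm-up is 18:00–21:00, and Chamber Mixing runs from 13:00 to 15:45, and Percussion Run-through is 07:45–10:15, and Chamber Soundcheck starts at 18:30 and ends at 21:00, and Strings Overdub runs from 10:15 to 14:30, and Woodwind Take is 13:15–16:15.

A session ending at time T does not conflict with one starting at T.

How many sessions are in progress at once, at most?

3

Sort all start/end points and keep a running count:
07:45 start Percussion Run-through → 1
10:15 end Percussion Run-through → 0
10:15 start Strings Overdub → 1
13:00 start Chamber Mixing → 2
13:15 start Woodwind Take → 3
14:30 end Strings Overdub → 2
15:45 end Chamber Mixing → 1
16:15 end Woodwind Take → 0
18:00 start Brass Warm-up → 1
18:30 start Chamber Soundcheck → 2
21:00 end Brass Warm-up → 1
21:00 end Chamber Soundcheck → 0
Peak is 3, at 13:15 (Chamber Mixing, Strings Overdub, Woodwind Take).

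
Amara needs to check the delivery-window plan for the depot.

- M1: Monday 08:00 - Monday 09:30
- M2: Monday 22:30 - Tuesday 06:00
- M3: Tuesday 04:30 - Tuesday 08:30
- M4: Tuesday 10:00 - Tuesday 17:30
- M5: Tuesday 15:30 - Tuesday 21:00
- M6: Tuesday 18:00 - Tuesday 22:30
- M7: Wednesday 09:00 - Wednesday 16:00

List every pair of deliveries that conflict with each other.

M2 & M3, M4 & M5, M5 & M6

Two intervals overlap when each starts before the other ends.
Sorted by start: M1, M2, M3, M4, M5, M6, M7.
M2 starts after M1 ends; M1 is clear from here.
M3 starts before M2 ends → M2 and M3 overlap.
M4 starts after M2 ends; M2 is clear from here.
M4 starts after M3 ends; M3 is clear from here.
M5 starts before M4 ends → M4 and M5 overlap.
M6 starts after M4 ends; M4 is clear from here.
M6 starts before M5 ends → M5 and M6 overlap.
M7 starts after M5 ends.
M7 starts after M6 ends.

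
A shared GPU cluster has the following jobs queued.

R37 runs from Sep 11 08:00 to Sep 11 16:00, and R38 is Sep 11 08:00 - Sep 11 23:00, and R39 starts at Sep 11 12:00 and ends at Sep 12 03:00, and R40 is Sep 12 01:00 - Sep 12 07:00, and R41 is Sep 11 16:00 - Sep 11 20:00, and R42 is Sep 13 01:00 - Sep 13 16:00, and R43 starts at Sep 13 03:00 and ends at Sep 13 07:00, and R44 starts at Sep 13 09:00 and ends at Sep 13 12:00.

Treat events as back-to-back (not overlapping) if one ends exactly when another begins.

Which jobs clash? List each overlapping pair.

Check each pair: they overlap iff neither finishes before the other starts.
Sorted by start: R37, R38, R39, R41, R40, R42, R43, R44.
R38 starts before R37 ends → R37 and R38 overlap.
R39 starts before R37 ends → R37 and R39 overlap.
R41 starts exactly when R37 ends (back-to-back, no overlap); R37 is clear from here.
R39 starts before R38 ends → R38 and R39 overlap.
R41 starts before R38 ends → R38 and R41 overlap.
R40 starts after R38 ends; R38 is clear from here.
R41 starts before R39 ends → R39 and R41 overlap.
R40 starts before R39 ends → R39 and R40 overlap.
R42 starts after R39 ends; R39 is clear from here.
R40 starts after R41 ends; R41 is clear from here.
R42 starts after R40 ends; R40 is clear from here.
R43 starts before R42 ends → R42 and R43 overlap.
R44 starts before R42 ends → R42 and R44 overlap.
R44 starts after R43 ends.

R37 & R38, R37 & R39, R38 & R39, R38 & R41, R39 & R40, R39 & R41, R42 & R43, R42 & R44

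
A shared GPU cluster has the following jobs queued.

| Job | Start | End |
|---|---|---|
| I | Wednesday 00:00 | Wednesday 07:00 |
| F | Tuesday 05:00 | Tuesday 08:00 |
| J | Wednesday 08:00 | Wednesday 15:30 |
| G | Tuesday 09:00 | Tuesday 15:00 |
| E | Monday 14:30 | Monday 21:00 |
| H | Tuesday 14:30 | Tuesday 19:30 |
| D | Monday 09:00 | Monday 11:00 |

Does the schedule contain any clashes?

Sorted by start: D, E, F, G, H, I, J.
E starts after D ends; D is clear from here.
F starts after E ends; E is clear from here.
G starts after F ends; F is clear from here.
H starts before G ends → G and H overlap.
That's a conflict, so the schedule is not conflict-free.

Yes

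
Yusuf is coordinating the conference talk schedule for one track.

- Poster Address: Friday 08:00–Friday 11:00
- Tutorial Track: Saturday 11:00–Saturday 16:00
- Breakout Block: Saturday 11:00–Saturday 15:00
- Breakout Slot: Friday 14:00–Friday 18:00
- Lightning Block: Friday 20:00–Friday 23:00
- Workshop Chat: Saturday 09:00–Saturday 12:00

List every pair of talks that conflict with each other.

Breakout Block & Tutorial Track, Breakout Block & Workshop Chat, Tutorial Track & Workshop Chat

Check each pair: they overlap iff neither finishes before the other starts.
Sorted by start: Poster Address, Breakout Slot, Lightning Block, Workshop Chat, Tutorial Track, Breakout Block.
Breakout Slot starts after Poster Address ends — done with Poster Address.
Lightning Block starts after Breakout Slot ends — done with Breakout Slot.
Workshop Chat starts after Lightning Block ends — done with Lightning Block.
Tutorial Track starts before Workshop Chat ends → Workshop Chat and Tutorial Track overlap.
Breakout Block starts before Workshop Chat ends → Workshop Chat and Breakout Block overlap.
Breakout Block starts before Tutorial Track ends → Tutorial Track and Breakout Block overlap.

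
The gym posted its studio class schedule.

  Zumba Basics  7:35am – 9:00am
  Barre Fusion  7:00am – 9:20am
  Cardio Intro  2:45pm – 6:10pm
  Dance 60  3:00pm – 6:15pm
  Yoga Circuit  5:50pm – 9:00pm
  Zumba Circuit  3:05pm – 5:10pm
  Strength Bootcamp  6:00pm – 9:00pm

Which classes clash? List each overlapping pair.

Barre Fusion & Zumba Basics, Cardio Intro & Dance 60, Cardio Intro & Strength Bootcamp, Cardio Intro & Yoga Circuit, Cardio Intro & Zumba Circuit, Dance 60 & Strength Bootcamp, Dance 60 & Yoga Circuit, Dance 60 & Zumba Circuit, Strength Bootcamp & Yoga Circuit

Two intervals overlap when each starts before the other ends.
Sorted by start: Barre Fusion, Zumba Basics, Cardio Intro, Dance 60, Zumba Circuit, Yoga Circuit, Strength Bootcamp.
Zumba Basics starts before Barre Fusion ends → Barre Fusion and Zumba Basics overlap.
Cardio Intro starts after Barre Fusion ends — done with Barre Fusion.
Cardio Intro starts after Zumba Basics ends — done with Zumba Basics.
Dance 60 starts before Cardio Intro ends → Cardio Intro and Dance 60 overlap.
Zumba Circuit starts before Cardio Intro ends → Cardio Intro and Zumba Circuit overlap.
Yoga Circuit starts before Cardio Intro ends → Cardio Intro and Yoga Circuit overlap.
Strength Bootcamp starts before Cardio Intro ends → Cardio Intro and Strength Bootcamp overlap.
Zumba Circuit starts before Dance 60 ends → Dance 60 and Zumba Circuit overlap.
Yoga Circuit starts before Dance 60 ends → Dance 60 and Yoga Circuit overlap.
Strength Bootcamp starts before Dance 60 ends → Dance 60 and Strength Bootcamp overlap.
Yoga Circuit starts after Zumba Circuit ends — done with Zumba Circuit.
Strength Bootcamp starts before Yoga Circuit ends → Yoga Circuit and Strength Bootcamp overlap.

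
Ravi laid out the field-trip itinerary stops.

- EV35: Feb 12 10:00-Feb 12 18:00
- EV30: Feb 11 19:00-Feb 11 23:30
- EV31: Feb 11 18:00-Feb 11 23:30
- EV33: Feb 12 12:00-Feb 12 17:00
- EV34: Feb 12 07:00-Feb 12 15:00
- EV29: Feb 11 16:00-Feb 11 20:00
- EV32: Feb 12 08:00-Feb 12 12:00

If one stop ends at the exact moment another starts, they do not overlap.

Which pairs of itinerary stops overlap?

Sorted by start: EV29, EV31, EV30, EV34, EV32, EV35, EV33.
EV31 starts before EV29 ends → EV29 and EV31 overlap.
EV30 starts before EV29 ends → EV29 and EV30 overlap.
EV34 starts after EV29 ends; EV29 is clear from here.
EV30 starts before EV31 ends → EV31 and EV30 overlap.
EV34 starts after EV31 ends; EV31 is clear from here.
EV34 starts after EV30 ends; EV30 is clear from here.
EV32 starts before EV34 ends → EV34 and EV32 overlap.
EV35 starts before EV34 ends → EV34 and EV35 overlap.
EV33 starts before EV34 ends → EV34 and EV33 overlap.
EV35 starts before EV32 ends → EV32 and EV35 overlap.
EV33 starts exactly when EV32 ends (back-to-back, no overlap).
EV33 starts before EV35 ends → EV35 and EV33 overlap.

EV29 & EV30, EV29 & EV31, EV30 & EV31, EV32 & EV34, EV32 & EV35, EV33 & EV34, EV33 & EV35, EV34 & EV35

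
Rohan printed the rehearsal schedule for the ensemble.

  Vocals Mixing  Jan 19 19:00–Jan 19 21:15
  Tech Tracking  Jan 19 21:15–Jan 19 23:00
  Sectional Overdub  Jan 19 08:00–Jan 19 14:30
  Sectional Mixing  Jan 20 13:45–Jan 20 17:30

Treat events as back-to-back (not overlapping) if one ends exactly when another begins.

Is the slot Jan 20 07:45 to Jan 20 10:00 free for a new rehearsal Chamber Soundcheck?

Sectional Overdub: ends Jan 19 14:30 at or before Chamber Soundcheck starts Jan 20 07:45 → clear.
Vocals Mixing: ends Jan 19 21:15 at or before Chamber Soundcheck starts Jan 20 07:45 → clear.
Tech Tracking: ends Jan 19 23:00 at or before Chamber Soundcheck starts Jan 20 07:45 → clear.
Sectional Mixing: starts Jan 20 13:45 at or after Chamber Soundcheck ends Jan 20 10:00 → clear.

Yes — the slot is free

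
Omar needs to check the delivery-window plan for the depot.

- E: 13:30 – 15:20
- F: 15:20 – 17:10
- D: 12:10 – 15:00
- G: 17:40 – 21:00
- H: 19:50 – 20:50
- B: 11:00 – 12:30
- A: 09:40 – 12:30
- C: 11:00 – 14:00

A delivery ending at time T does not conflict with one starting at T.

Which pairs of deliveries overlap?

Check each pair: they overlap iff neither finishes before the other starts.
Sorted by start: A, B, C, D, E, F, G, H.
B starts before A ends → A and B overlap.
C starts before A ends → A and C overlap.
D starts before A ends → A and D overlap.
E starts after A ends, so A has no further overlaps.
C starts before B ends → B and C overlap.
D starts before B ends → B and D overlap.
E starts after B ends, so B has no further overlaps.
D starts before C ends → C and D overlap.
E starts before C ends → C and E overlap.
F starts after C ends, so C has no further overlaps.
E starts before D ends → D and E overlap.
F starts after D ends, so D has no further overlaps.
F starts exactly when E ends (back-to-back, no overlap), so E has no further overlaps.
G starts after F ends, so F has no further overlaps.
H starts before G ends → G and H overlap.

A & B, A & C, A & D, B & C, B & D, C & D, C & E, D & E, G & H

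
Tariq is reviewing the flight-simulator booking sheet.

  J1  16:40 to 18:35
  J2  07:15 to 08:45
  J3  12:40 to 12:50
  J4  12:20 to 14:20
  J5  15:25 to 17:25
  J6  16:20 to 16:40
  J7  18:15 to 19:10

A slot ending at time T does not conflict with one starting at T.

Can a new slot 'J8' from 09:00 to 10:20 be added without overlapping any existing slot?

J2: ends 08:45 at or before J8 starts 09:00 → clear.
J4: starts 12:20 at or after J8 ends 10:20 → clear.
J3: starts 12:40 at or after J8 ends 10:20 → clear.
J5: starts 15:25 at or after J8 ends 10:20 → clear.
J6: starts 16:20 at or after J8 ends 10:20 → clear.
J1: starts 16:40 at or after J8 ends 10:20 → clear.
J7: starts 18:15 at or after J8 ends 10:20 → clear.

Yes — the slot is free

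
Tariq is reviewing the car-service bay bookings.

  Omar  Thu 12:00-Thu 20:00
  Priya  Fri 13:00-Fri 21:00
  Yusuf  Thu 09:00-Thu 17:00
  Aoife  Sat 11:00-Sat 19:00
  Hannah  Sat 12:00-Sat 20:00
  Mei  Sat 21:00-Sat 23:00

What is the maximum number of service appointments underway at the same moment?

Sweep the timeline, counting +1 at each start and −1 at each end (ends before starts at a tie):
Thu 09:00 start Yusuf → 1
Thu 12:00 start Omar → 2
Thu 17:00 end Yusuf → 1
Thu 20:00 end Omar → 0
Fri 13:00 start Priya → 1
Fri 21:00 end Priya → 0
Sat 11:00 start Aoife → 1
Sat 12:00 start Hannah → 2
Sat 19:00 end Aoife → 1
Sat 20:00 end Hannah → 0
Sat 21:00 start Mei → 1
Sat 23:00 end Mei → 0
Peak is 2, at Thu 12:00 (Omar, Yusuf).

2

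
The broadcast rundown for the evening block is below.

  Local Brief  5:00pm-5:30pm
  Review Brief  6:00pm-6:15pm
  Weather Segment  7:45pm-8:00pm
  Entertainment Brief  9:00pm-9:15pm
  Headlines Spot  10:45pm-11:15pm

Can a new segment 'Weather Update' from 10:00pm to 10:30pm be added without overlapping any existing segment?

Yes — the slot is free

Local Brief: ends 5:30pm at or before Weather Update starts 10:00pm → clear.
Review Brief: ends 6:15pm at or before Weather Update starts 10:00pm → clear.
Weather Segment: ends 8:00pm at or before Weather Update starts 10:00pm → clear.
Entertainment Brief: ends 9:15pm at or before Weather Update starts 10:00pm → clear.
Headlines Spot: starts 10:45pm at or after Weather Update ends 10:30pm → clear.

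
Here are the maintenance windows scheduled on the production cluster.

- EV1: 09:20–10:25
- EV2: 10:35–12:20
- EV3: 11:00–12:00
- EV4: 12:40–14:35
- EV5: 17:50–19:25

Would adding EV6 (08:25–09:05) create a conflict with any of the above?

No — it doesn't clash with anything

EV1: starts 09:20 at or after EV6 ends 09:05 → clear.
EV2: starts 10:35 at or after EV6 ends 09:05 → clear.
EV3: starts 11:00 at or after EV6 ends 09:05 → clear.
EV4: starts 12:40 at or after EV6 ends 09:05 → clear.
EV5: starts 17:50 at or after EV6 ends 09:05 → clear.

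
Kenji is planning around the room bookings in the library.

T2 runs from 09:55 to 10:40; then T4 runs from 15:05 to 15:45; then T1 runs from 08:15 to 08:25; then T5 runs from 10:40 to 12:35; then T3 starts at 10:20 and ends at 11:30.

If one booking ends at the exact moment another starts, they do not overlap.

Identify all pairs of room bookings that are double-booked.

T2 & T3, T3 & T5

Sorted by start: T1, T2, T3, T5, T4.
T2 starts after T1 ends; T1 is clear from here.
T3 starts before T2 ends → T2 and T3 overlap.
T5 starts exactly when T2 ends (back-to-back, no overlap); T2 is clear from here.
T5 starts before T3 ends → T3 and T5 overlap.
T4 starts after T3 ends.
T4 starts after T5 ends.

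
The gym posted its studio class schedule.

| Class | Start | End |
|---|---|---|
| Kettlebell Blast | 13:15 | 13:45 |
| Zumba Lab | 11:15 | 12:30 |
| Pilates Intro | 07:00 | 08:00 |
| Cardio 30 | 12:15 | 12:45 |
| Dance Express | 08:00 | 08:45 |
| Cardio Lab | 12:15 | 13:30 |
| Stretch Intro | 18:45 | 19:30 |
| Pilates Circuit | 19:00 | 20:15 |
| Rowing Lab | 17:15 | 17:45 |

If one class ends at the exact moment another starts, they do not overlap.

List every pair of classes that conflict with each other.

Sorted by start: Pilates Intro, Dance Express, Zumba Lab, Cardio Lab, Cardio 30, Kettlebell Blast, Rowing Lab, Stretch Intro, Pilates Circuit.
Dance Express starts exactly when Pilates Intro ends (back-to-back, no overlap), so nothing later overlaps Pilates Intro either.
Zumba Lab starts after Dance Express ends, so nothing later overlaps Dance Express either.
Cardio Lab starts before Zumba Lab ends → Zumba Lab and Cardio Lab overlap.
Cardio 30 starts before Zumba Lab ends → Zumba Lab and Cardio 30 overlap.
Kettlebell Blast starts after Zumba Lab ends, so nothing later overlaps Zumba Lab either.
Cardio 30 starts before Cardio Lab ends → Cardio Lab and Cardio 30 overlap.
Kettlebell Blast starts before Cardio Lab ends → Cardio Lab and Kettlebell Blast overlap.
Rowing Lab starts after Cardio Lab ends, so nothing later overlaps Cardio Lab either.
Kettlebell Blast starts after Cardio 30 ends, so nothing later overlaps Cardio 30 either.
Rowing Lab starts after Kettlebell Blast ends, so nothing later overlaps Kettlebell Blast either.
Stretch Intro starts after Rowing Lab ends, so nothing later overlaps Rowing Lab either.
Pilates Circuit starts before Stretch Intro ends → Stretch Intro and Pilates Circuit overlap.

Cardio 30 & Cardio Lab, Cardio 30 & Zumba Lab, Cardio Lab & Kettlebell Blast, Cardio Lab & Zumba Lab, Pilates Circuit & Stretch Intro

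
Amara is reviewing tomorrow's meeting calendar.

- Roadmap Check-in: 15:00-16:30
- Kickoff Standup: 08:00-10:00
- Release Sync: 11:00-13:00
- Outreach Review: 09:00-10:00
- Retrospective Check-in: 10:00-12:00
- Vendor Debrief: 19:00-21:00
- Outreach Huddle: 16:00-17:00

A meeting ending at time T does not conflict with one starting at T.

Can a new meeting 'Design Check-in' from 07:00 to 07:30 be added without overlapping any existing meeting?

Yes — the slot is free

Kickoff Standup: starts 08:00 at or after Design Check-in ends 07:30 → clear.
Outreach Review: starts 09:00 at or after Design Check-in ends 07:30 → clear.
Retrospective Check-in: starts 10:00 at or after Design Check-in ends 07:30 → clear.
Release Sync: starts 11:00 at or after Design Check-in ends 07:30 → clear.
Roadmap Check-in: starts 15:00 at or after Design Check-in ends 07:30 → clear.
Outreach Huddle: starts 16:00 at or after Design Check-in ends 07:30 → clear.
Vendor Debrief: starts 19:00 at or after Design Check-in ends 07:30 → clear.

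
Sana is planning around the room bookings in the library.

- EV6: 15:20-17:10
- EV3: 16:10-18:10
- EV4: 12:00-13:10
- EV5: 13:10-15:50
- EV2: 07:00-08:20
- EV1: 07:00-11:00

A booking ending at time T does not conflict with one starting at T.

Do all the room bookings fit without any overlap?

No

Sorted by start: EV1, EV2, EV4, EV5, EV6, EV3.
EV2 starts before EV1 ends → EV1 and EV2 overlap.
That's a conflict, so the schedule is not conflict-free.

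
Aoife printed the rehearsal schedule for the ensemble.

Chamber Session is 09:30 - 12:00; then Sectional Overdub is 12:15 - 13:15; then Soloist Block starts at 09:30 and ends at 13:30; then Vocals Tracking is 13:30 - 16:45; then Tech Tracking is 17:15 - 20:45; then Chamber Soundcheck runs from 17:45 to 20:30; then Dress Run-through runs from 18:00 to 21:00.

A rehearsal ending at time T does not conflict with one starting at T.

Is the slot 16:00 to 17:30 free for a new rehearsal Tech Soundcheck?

No — it overlaps Tech Tracking, Vocals Tracking

Chamber Session: ends 12:00 at or before Tech Soundcheck starts 16:00 → clear.
Soloist Block: ends 13:30 at or before Tech Soundcheck starts 16:00 → clear.
Sectional Overdub: ends 13:15 at or before Tech Soundcheck starts 16:00 → clear.
Vocals Tracking: starts 13:30 before Tech Soundcheck ends 17:30, and ends 16:45 after Tech Soundcheck starts 16:00 → overlap.
Tech Tracking: starts 17:15 before Tech Soundcheck ends 17:30, and ends 20:45 after Tech Soundcheck starts 16:00 → overlap.
Chamber Soundcheck: starts 17:45 at or after Tech Soundcheck ends 17:30 → clear.
Dress Run-through: starts 18:00 at or after Tech Soundcheck ends 17:30 → clear.
Tech Soundcheck overlaps Vocals Tracking, Tech Tracking.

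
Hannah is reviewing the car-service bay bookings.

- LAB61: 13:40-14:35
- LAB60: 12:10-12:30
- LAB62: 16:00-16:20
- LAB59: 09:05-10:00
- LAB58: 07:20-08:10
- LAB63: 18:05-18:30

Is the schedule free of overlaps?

Sorted by start: LAB58, LAB59, LAB60, LAB61, LAB62, LAB63.
LAB59 starts after LAB58 ends, so LAB58 has no further overlaps.
LAB60 starts after LAB59 ends, so LAB59 has no further overlaps.
LAB61 starts after LAB60 ends, so LAB60 has no further overlaps.
LAB62 starts after LAB61 ends, so LAB61 has no further overlaps.
LAB63 starts after LAB62 ends.
Every pair is clear; the schedule has no overlaps.

Yes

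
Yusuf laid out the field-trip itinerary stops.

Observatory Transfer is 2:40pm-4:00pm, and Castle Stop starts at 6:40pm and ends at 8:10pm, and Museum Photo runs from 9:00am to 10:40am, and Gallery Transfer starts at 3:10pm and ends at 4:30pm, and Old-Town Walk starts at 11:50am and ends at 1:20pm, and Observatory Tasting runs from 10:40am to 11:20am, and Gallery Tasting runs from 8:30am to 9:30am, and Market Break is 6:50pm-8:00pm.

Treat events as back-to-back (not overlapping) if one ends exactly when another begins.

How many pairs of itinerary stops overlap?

Sorted by start: Gallery Tasting, Museum Photo, Observatory Tasting, Old-Town Walk, Observatory Transfer, Gallery Transfer, Castle Stop, Market Break.
Museum Photo starts before Gallery Tasting ends → Gallery Tasting and Museum Photo overlap.
Observatory Tasting starts after Gallery Tasting ends, so Gallery Tasting has no further overlaps.
Observatory Tasting starts exactly when Museum Photo ends (back-to-back, no overlap), so Museum Photo has no further overlaps.
Old-Town Walk starts after Observatory Tasting ends, so Observatory Tasting has no further overlaps.
Observatory Transfer starts after Old-Town Walk ends, so Old-Town Walk has no further overlaps.
Gallery Transfer starts before Observatory Transfer ends → Observatory Transfer and Gallery Transfer overlap.
Castle Stop starts after Observatory Transfer ends, so Observatory Transfer has no further overlaps.
Castle Stop starts after Gallery Transfer ends, so Gallery Transfer has no further overlaps.
Market Break starts before Castle Stop ends → Castle Stop and Market Break overlap.
Overlapping pairs: Castle Stop & Market Break, Gallery Tasting & Museum Photo, Gallery Transfer & Observatory Transfer — 3 in total.

3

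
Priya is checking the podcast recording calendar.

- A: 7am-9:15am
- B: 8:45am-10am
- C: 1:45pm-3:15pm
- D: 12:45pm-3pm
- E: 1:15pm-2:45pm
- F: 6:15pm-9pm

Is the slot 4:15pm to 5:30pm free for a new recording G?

A: ends 9:15am at or before G starts 4:15pm → clear.
B: ends 10am at or before G starts 4:15pm → clear.
D: ends 3pm at or before G starts 4:15pm → clear.
E: ends 2:45pm at or before G starts 4:15pm → clear.
C: ends 3:15pm at or before G starts 4:15pm → clear.
F: starts 6:15pm at or after G ends 5:30pm → clear.

Yes — the slot is free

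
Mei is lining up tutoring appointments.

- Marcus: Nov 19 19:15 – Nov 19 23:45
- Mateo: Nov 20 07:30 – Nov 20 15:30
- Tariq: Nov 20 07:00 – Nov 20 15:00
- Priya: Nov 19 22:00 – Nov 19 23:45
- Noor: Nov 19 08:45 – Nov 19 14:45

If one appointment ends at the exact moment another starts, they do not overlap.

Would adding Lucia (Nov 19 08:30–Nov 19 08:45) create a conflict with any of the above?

Noor: starts Nov 19 08:45 at or after Lucia ends Nov 19 08:45 → clear.
Marcus: starts Nov 19 19:15 at or after Lucia ends Nov 19 08:45 → clear.
Priya: starts Nov 19 22:00 at or after Lucia ends Nov 19 08:45 → clear.
Tariq: starts Nov 20 07:00 at or after Lucia ends Nov 19 08:45 → clear.
Mateo: starts Nov 20 07:30 at or after Lucia ends Nov 19 08:45 → clear.

No — it doesn't clash with anything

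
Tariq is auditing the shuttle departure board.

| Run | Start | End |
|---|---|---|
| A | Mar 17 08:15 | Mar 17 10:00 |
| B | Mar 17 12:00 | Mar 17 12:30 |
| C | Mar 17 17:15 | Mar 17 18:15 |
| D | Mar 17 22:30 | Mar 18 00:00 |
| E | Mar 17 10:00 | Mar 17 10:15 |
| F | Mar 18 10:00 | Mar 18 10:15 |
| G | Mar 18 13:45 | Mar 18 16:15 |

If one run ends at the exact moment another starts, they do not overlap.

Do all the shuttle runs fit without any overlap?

Yes

Sorted by start: A, E, B, C, D, F, G.
E starts exactly when A ends (back-to-back, no overlap), so A has no further overlaps.
B starts after E ends, so E has no further overlaps.
C starts after B ends, so B has no further overlaps.
D starts after C ends, so C has no further overlaps.
F starts after D ends, so D has no further overlaps.
G starts after F ends.
Every pair is clear; the schedule has no overlaps.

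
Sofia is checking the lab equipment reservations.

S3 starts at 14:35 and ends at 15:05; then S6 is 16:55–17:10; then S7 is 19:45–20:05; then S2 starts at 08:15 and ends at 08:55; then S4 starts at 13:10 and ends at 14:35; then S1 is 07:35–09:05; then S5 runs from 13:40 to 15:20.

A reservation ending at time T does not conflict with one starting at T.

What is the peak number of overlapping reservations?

2

Sweep the timeline, counting +1 at each start and −1 at each end (ends before starts at a tie):
07:35 start S1 → 1
08:15 start S2 → 2
08:55 end S2 → 1
09:05 end S1 → 0
13:10 start S4 → 1
13:40 start S5 → 2
14:35 end S4 → 1
14:35 start S3 → 2
15:05 end S3 → 1
15:20 end S5 → 0
16:55 start S6 → 1
17:10 end S6 → 0
19:45 start S7 → 1
20:05 end S7 → 0
Peak is 2, at 08:15 (S1, S2).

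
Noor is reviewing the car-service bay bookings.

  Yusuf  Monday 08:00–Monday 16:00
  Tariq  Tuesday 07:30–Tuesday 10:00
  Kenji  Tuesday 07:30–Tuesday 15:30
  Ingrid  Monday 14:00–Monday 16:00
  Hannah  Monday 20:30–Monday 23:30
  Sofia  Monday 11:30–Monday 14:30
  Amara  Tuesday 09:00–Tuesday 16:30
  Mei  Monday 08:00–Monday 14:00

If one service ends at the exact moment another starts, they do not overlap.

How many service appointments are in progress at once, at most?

Sort all start/end points and keep a running count:
Monday 08:00 start Mei → 1
Monday 08:00 start Yusuf → 2
Monday 11:30 start Sofia → 3
Monday 14:00 end Mei → 2
Monday 14:00 start Ingrid → 3
Monday 14:30 end Sofia → 2
Monday 16:00 end Ingrid → 1
Monday 16:00 end Yusuf → 0
Monday 20:30 start Hannah → 1
Monday 23:30 end Hannah → 0
Tuesday 07:30 start Kenji → 1
Tuesday 07:30 start Tariq → 2
Tuesday 09:00 start Amara → 3
Tuesday 10:00 end Tariq → 2
Tuesday 15:30 end Kenji → 1
Tuesday 16:30 end Amara → 0
Peak is 3, at Monday 11:30 (Mei, Sofia, Yusuf).

3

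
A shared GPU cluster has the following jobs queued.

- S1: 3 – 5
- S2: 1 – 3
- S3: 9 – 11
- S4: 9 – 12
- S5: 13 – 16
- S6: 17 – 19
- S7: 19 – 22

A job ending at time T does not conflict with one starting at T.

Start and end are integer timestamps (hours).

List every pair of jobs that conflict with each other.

Sorted by start: S2, S1, S3, S4, S5, S6, S7.
S1 starts exactly when S2 ends (back-to-back, no overlap), so nothing later overlaps S2 either.
S3 starts after S1 ends, so nothing later overlaps S1 either.
S4 starts before S3 ends → S3 and S4 overlap.
S5 starts after S3 ends, so nothing later overlaps S3 either.
S5 starts after S4 ends, so nothing later overlaps S4 either.
S6 starts after S5 ends, so nothing later overlaps S5 either.
S7 starts exactly when S6 ends (back-to-back, no overlap).

S3 & S4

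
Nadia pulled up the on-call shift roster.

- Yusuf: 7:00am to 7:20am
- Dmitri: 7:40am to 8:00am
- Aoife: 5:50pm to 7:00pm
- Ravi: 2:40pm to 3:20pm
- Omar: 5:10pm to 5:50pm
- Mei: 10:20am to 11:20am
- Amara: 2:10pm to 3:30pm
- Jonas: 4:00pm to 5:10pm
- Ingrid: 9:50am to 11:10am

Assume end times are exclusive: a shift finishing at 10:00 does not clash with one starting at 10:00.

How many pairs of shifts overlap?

2

Sorted by start: Yusuf, Dmitri, Ingrid, Mei, Amara, Ravi, Jonas, Omar, Aoife.
Dmitri starts after Yusuf ends, so Yusuf has no further overlaps.
Ingrid starts after Dmitri ends, so Dmitri has no further overlaps.
Mei starts before Ingrid ends → Ingrid and Mei overlap.
Amara starts after Ingrid ends, so Ingrid has no further overlaps.
Amara starts after Mei ends, so Mei has no further overlaps.
Ravi starts before Amara ends → Amara and Ravi overlap.
Jonas starts after Amara ends, so Amara has no further overlaps.
Jonas starts after Ravi ends, so Ravi has no further overlaps.
Omar starts exactly when Jonas ends (back-to-back, no overlap), so Jonas has no further overlaps.
Aoife starts exactly when Omar ends (back-to-back, no overlap).
Overlapping pairs: Amara & Ravi, Ingrid & Mei — 2 in total.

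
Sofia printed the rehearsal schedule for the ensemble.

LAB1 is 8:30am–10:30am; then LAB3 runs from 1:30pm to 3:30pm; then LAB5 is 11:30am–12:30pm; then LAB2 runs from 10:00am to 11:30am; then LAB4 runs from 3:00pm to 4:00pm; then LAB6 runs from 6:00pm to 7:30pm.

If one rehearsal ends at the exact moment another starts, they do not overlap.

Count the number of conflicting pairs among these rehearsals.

2

Sorted by start: LAB1, LAB2, LAB5, LAB3, LAB4, LAB6.
LAB2 starts before LAB1 ends → LAB1 and LAB2 overlap.
LAB5 starts after LAB1 ends, so LAB1 has no further overlaps.
LAB5 starts exactly when LAB2 ends (back-to-back, no overlap), so LAB2 has no further overlaps.
LAB3 starts after LAB5 ends, so LAB5 has no further overlaps.
LAB4 starts before LAB3 ends → LAB3 and LAB4 overlap.
LAB6 starts after LAB3 ends.
LAB6 starts after LAB4 ends.
Overlapping pairs: LAB1 & LAB2, LAB3 & LAB4 — 2 in total.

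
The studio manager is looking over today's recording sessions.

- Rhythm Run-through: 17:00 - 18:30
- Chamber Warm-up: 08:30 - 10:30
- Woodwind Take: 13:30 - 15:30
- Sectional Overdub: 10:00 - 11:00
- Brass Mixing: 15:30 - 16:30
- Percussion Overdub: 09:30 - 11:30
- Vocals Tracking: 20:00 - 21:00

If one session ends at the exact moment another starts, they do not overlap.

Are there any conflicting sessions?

Yes

Sorted by start: Chamber Warm-up, Percussion Overdub, Sectional Overdub, Woodwind Take, Brass Mixing, Rhythm Run-through, Vocals Tracking.
Percussion Overdub starts before Chamber Warm-up ends → Chamber Warm-up and Percussion Overdub overlap.
That's a conflict, so the schedule is not conflict-free.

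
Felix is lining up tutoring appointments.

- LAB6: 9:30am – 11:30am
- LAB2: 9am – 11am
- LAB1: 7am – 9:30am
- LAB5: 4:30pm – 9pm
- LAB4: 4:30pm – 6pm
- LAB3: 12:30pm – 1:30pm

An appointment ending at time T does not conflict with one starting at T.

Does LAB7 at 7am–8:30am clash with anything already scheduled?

LAB1: starts 7am before LAB7 ends 8:30am, and ends 9:30am after LAB7 starts 7am → overlap.
LAB2: starts 9am at or after LAB7 ends 8:30am → clear.
LAB6: starts 9:30am at or after LAB7 ends 8:30am → clear.
LAB3: starts 12:30pm at or after LAB7 ends 8:30am → clear.
LAB4: starts 4:30pm at or after LAB7 ends 8:30am → clear.
LAB5: starts 4:30pm at or after LAB7 ends 8:30am → clear.
LAB7 overlaps LAB1.

Yes — it overlaps LAB1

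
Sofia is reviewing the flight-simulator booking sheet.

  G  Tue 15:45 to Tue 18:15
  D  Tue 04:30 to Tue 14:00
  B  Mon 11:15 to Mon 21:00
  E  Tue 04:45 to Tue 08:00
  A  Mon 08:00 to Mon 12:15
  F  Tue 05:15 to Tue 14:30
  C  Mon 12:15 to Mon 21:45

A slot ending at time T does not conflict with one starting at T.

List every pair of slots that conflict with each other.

A & B, B & C, D & E, D & F, E & F

Sorted by start: A, B, C, D, E, F, G.
B starts before A ends → A and B overlap.
C starts exactly when A ends (back-to-back, no overlap), so A has no further overlaps.
C starts before B ends → B and C overlap.
D starts after B ends, so B has no further overlaps.
D starts after C ends, so C has no further overlaps.
E starts before D ends → D and E overlap.
F starts before D ends → D and F overlap.
G starts after D ends.
F starts before E ends → E and F overlap.
G starts after E ends.
G starts after F ends.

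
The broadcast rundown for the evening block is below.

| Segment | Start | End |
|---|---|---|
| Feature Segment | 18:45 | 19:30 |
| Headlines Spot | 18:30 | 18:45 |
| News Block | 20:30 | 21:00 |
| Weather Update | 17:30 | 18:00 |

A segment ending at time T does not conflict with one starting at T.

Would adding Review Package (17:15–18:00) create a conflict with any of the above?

Yes — it overlaps Weather Update

Weather Update: starts 17:30 before Review Package ends 18:00, and ends 18:00 after Review Package starts 17:15 → overlap.
Headlines Spot: starts 18:30 at or after Review Package ends 18:00 → clear.
Feature Segment: starts 18:45 at or after Review Package ends 18:00 → clear.
News Block: starts 20:30 at or after Review Package ends 18:00 → clear.
Review Package overlaps Weather Update.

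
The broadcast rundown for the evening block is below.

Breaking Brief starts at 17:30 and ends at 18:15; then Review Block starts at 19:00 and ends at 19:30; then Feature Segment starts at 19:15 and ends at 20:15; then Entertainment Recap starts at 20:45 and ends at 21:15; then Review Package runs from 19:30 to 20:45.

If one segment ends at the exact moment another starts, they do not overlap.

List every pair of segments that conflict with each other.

Sorted by start: Breaking Brief, Review Block, Feature Segment, Review Package, Entertainment Recap.
Review Block starts after Breaking Brief ends, so Breaking Brief has no further overlaps.
Feature Segment starts before Review Block ends → Review Block and Feature Segment overlap.
Review Package starts exactly when Review Block ends (back-to-back, no overlap), so Review Block has no further overlaps.
Review Package starts before Feature Segment ends → Feature Segment and Review Package overlap.
Entertainment Recap starts after Feature Segment ends.
Entertainment Recap starts exactly when Review Package ends (back-to-back, no overlap).

Feature Segment & Review Block, Feature Segment & Review Package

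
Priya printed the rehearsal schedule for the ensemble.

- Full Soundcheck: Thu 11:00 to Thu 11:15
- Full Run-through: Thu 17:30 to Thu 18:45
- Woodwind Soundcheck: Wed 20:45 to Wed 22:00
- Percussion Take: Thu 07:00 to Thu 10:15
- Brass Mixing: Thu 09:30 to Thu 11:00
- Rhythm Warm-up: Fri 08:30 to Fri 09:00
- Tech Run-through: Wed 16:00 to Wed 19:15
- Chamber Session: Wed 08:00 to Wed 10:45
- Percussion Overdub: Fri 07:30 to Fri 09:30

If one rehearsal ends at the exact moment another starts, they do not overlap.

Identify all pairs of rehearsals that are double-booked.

Brass Mixing & Percussion Take, Percussion Overdub & Rhythm Warm-up

Sorted by start: Chamber Session, Tech Run-through, Woodwind Soundcheck, Percussion Take, Brass Mixing, Full Soundcheck, Full Run-through, Percussion Overdub, Rhythm Warm-up.
Tech Run-through starts after Chamber Session ends, so Chamber Session has no further overlaps.
Woodwind Soundcheck starts after Tech Run-through ends, so Tech Run-through has no further overlaps.
Percussion Take starts after Woodwind Soundcheck ends, so Woodwind Soundcheck has no further overlaps.
Brass Mixing starts before Percussion Take ends → Percussion Take and Brass Mixing overlap.
Full Soundcheck starts after Percussion Take ends, so Percussion Take has no further overlaps.
Full Soundcheck starts exactly when Brass Mixing ends (back-to-back, no overlap), so Brass Mixing has no further overlaps.
Full Run-through starts after Full Soundcheck ends, so Full Soundcheck has no further overlaps.
Percussion Overdub starts after Full Run-through ends, so Full Run-through has no further overlaps.
Rhythm Warm-up starts before Percussion Overdub ends → Percussion Overdub and Rhythm Warm-up overlap.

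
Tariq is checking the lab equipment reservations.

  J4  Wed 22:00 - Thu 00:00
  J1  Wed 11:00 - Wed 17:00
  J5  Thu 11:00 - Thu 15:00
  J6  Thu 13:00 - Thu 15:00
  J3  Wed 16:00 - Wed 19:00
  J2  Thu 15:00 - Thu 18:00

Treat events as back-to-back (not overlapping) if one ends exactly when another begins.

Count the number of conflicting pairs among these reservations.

Sorted by start: J1, J3, J4, J5, J6, J2.
J3 starts before J1 ends → J1 and J3 overlap.
J4 starts after J1 ends, so J1 has no further overlaps.
J4 starts after J3 ends, so J3 has no further overlaps.
J5 starts after J4 ends, so J4 has no further overlaps.
J6 starts before J5 ends → J5 and J6 overlap.
J2 starts exactly when J5 ends (back-to-back, no overlap).
J2 starts exactly when J6 ends (back-to-back, no overlap).
Overlapping pairs: J1 & J3, J5 & J6 — 2 in total.

2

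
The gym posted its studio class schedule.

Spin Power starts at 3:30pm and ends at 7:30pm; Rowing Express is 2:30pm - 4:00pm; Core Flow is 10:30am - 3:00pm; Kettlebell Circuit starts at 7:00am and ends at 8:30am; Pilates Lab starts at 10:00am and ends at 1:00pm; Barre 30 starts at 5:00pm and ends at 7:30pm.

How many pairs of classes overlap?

Sorted by start: Kettlebell Circuit, Pilates Lab, Core Flow, Rowing Express, Spin Power, Barre 30.
Pilates Lab starts after Kettlebell Circuit ends, so Kettlebell Circuit has no further overlaps.
Core Flow starts before Pilates Lab ends → Pilates Lab and Core Flow overlap.
Rowing Express starts after Pilates Lab ends, so Pilates Lab has no further overlaps.
Rowing Express starts before Core Flow ends → Core Flow and Rowing Express overlap.
Spin Power starts after Core Flow ends, so Core Flow has no further overlaps.
Spin Power starts before Rowing Express ends → Rowing Express and Spin Power overlap.
Barre 30 starts after Rowing Express ends.
Barre 30 starts before Spin Power ends → Spin Power and Barre 30 overlap.
Overlapping pairs: Barre 30 & Spin Power, Core Flow & Pilates Lab, Core Flow & Rowing Express, Rowing Express & Spin Power — 4 in total.

4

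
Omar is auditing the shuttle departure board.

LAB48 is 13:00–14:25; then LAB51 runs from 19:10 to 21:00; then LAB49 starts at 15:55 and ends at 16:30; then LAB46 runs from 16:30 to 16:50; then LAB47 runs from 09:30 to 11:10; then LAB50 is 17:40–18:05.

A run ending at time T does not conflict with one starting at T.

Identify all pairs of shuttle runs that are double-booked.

Check each pair: they overlap iff neither finishes before the other starts.
Sorted by start: LAB47, LAB48, LAB49, LAB46, LAB50, LAB51.
LAB48 starts after LAB47 ends, so LAB47 has no further overlaps.
LAB49 starts after LAB48 ends, so LAB48 has no further overlaps.
LAB46 starts exactly when LAB49 ends (back-to-back, no overlap), so LAB49 has no further overlaps.
LAB50 starts after LAB46 ends, so LAB46 has no further overlaps.
LAB51 starts after LAB50 ends.

none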